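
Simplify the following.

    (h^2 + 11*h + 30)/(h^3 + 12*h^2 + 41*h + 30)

1/(h + 1)

Factor: h^2 + 11*h + 30 = (h + 5)*(h + 6);  h^3 + 12*h^2 + 41*h + 30 = (h + 1)*(h + 5)*(h + 6)
Cancel the common factors (h + 5), (h + 6).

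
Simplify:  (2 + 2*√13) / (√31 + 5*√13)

(-√403 - √31 + 5*√13 + 65)/147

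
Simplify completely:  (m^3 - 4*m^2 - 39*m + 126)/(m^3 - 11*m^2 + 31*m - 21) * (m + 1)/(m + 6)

(m + 1)/(m - 1)

Factor: m^3 - 4*m^2 - 39*m + 126 = (m - 7)*(m + 6)*(m - 3);  m^3 - 11*m^2 + 31*m - 21 = (m - 3)*(m - 1)*(m - 7)
Cancel the common factors (m + 6), (m - 7), (m - 3).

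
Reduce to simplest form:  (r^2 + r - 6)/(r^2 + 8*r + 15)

Factor: r^2 + r - 6 = (r - 2)*(r + 3);  r^2 + 8*r + 15 = (r + 5)*(r + 3)
Cancel the common factor (r + 3).

(r - 2)/(r + 5)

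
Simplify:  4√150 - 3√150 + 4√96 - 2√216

9*√6

4√150 = 20*√6; 3√150 = 15*√6; 4√96 = 16*√6; 2√216 = 12*√6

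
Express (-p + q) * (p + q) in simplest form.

-p^2 + q^2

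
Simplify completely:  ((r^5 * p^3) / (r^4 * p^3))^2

r^2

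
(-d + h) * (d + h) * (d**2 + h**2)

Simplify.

(h+d)(h-d) = -d**2 + h**2; continue pairing.

-d**4 + h**4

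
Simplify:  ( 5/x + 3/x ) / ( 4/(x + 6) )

Numerator: 5/x + 3/x = 8/x
Denominator: 4/(x + 6) = 4/(x + 6)
Divide: (8/x) · (x/4 + 3/2) = (2*x + 12)/x

(2*x + 12)/x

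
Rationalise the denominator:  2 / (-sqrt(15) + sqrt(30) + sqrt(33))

(-8*sqrt(15) + 2*sqrt(33) + 3*sqrt(30) + 5*sqrt(66))/138

Group as (sqrt(30) + sqrt(33)) - sqrt(15); multiply by (sqrt(30) + sqrt(33)) + sqrt(15), then rationalise the remaining surd.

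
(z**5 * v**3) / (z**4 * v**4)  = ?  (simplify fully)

Quotient: z**1 * (v**-1)

z/v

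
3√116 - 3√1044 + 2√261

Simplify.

3√116 = 6*√29; 3√1044 = 18*√29; 2√261 = 6*√29
Combine: (6 - 18 + 6)·√29 = -6*√29

-6*√29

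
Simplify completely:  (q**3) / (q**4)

Quotient: (q**-1)

1/q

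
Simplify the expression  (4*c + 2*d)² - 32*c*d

4*(2*c - d)²

After expansion: 16*c² - 16*c*d + 4*d² — a perfect-square trinomial.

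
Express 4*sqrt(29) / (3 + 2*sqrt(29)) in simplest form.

Multiply numerator and denominator by -2*sqrt(29) + 3.
Denominator becomes -107; numerator becomes -232 + 12*sqrt(29).

(-12*sqrt(29) + 232)/107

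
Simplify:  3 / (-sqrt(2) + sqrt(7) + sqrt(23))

Group as (sqrt(7) + sqrt(23)) - sqrt(2); multiply by (sqrt(7) + sqrt(23)) + sqrt(2), then rationalise the remaining surd.

(-27*sqrt(7) - 3*sqrt(322) + 42*sqrt(2) + 21*sqrt(23))/70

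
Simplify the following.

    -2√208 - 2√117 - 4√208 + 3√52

-24*√13

2√208 = 8*√13; 2√117 = 6*√13; 4√208 = 16*√13; 3√52 = 6*√13
Combine: (-8 - 6 - 16 + 6)·√13 = -24*√13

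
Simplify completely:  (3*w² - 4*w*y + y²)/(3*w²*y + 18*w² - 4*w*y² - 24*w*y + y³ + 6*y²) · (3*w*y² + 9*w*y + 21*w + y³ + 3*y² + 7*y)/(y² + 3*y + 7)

(3*w + y)/(y + 6)

Factor: 3*w² - 4*w*y + y² = (-w + y)·(-3*w + y);  3*w²*y + 18*w² - 4*w*y² - 24*w*y + y³ + 6*y² = (-w + y)·(y + 6)·(-3*w + y);  3*w*y² + 9*w*y + 21*w + y³ + 3*y² + 7*y = (y² + 3*y + 7)·(3*w + y)
Cancel the common factors (y² + 3*y + 7), (-3*w + y), (-w + y).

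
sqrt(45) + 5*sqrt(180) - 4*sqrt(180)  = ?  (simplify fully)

9*sqrt(5)

sqrt(45) = 3*sqrt(5); 5*sqrt(180) = 30*sqrt(5); 4*sqrt(180) = 24*sqrt(5)
Combine: (3 + 30 - 24)·sqrt(5) = 9*sqrt(5)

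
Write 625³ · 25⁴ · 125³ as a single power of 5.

625³ = 5^12; 25⁴ = 5^8; 125³ = 5^9
Combine exponents: 5^29

5^29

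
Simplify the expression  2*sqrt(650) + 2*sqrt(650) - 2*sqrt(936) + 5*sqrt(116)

8*sqrt(26) + 10*sqrt(29)

2*sqrt(650) = 10*sqrt(26); 2*sqrt(650) = 10*sqrt(26); 2*sqrt(936) = 12*sqrt(26); 5*sqrt(116) = 10*sqrt(29)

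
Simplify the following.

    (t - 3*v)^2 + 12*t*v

Expanding gives t^2 + 6*t*v + 9*v^2, a perfect square.

(t + 3*v)^2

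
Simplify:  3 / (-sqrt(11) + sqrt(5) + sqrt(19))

(-39*sqrt(11) - 9*sqrt(19) + 75*sqrt(5) + 6*sqrt(1045))/211

Group as (sqrt(5) + sqrt(19)) - sqrt(11); multiply by (sqrt(5) + sqrt(19)) + sqrt(11), then rationalise the remaining surd.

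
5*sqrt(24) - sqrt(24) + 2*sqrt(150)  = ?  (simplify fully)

5*sqrt(24) = 10*sqrt(6); sqrt(24) = 2*sqrt(6); 2*sqrt(150) = 10*sqrt(6)
Combine: (10 - 2 + 10)·sqrt(6) = 18*sqrt(6)

18*sqrt(6)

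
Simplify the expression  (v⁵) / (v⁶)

Quotient: (v^-1)

1/v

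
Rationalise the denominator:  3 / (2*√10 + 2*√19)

Multiply numerator and denominator by -2*√19 + 2*√10.
Denominator becomes -36; numerator becomes -6*√19 + 6*√10.

(-√10 + √19)/6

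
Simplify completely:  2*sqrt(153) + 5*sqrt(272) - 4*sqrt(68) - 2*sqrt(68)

2*sqrt(153) = 6*sqrt(17); 5*sqrt(272) = 20*sqrt(17); 4*sqrt(68) = 8*sqrt(17); 2*sqrt(68) = 4*sqrt(17)
Combine: (6 + 20 - 8 - 4)·sqrt(17) = 14*sqrt(17)

14*sqrt(17)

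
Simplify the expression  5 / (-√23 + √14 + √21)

Group as (√14 + √21) - √23; multiply by (√14 + √21) + √23, then rationalise the remaining surd.

(-30*√23 + 40*√21 + 75*√14 + 35*√138)/516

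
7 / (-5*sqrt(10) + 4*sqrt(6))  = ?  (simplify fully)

(-5*sqrt(10) - 4*sqrt(6))/22

Multiply numerator and denominator by 4*sqrt(6) + 5*sqrt(10).
Denominator becomes -154; numerator becomes 28*sqrt(6) + 35*sqrt(10).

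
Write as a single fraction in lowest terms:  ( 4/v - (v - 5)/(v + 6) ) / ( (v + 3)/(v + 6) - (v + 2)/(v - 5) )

(v**3 - 14*v**2 + 21*v + 120)/(10*v**2 + 27*v)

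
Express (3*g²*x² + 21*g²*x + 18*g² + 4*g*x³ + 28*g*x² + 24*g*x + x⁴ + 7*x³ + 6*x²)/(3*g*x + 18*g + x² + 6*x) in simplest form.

g*x + g + x² + x

Factor: 3*g²*x² + 21*g²*x + 18*g² + 4*g*x³ + 28*g*x² + 24*g*x + x⁴ + 7*x³ + 6*x² = (x + 6)·(x + 1)·(g + x)·(3*g + x);  3*g*x + 18*g + x² + 6*x = (3*g + x)·(x + 6)
Cancel the common factors (x + 6), (3*g + x).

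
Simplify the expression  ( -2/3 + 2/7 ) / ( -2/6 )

Numerator: -2/3 + 2/7 = -8/21
Denominator: -2/6 = -1/3
Divide: (-8/21) · (-3) = 8/7

8/7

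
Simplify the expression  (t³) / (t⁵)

t^(-2)

Quotient: (t^-2)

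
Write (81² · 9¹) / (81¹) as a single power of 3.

81² = 3^8; 9¹ = 3^2; 81¹ = 3^4
Combine exponents: 3^6

3^6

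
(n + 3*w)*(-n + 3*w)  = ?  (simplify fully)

-n^2 + 9*w^2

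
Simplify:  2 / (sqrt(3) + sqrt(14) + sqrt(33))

(-11*sqrt(14) - 22*sqrt(3) + 3*sqrt(154) + 8*sqrt(33))/22

Group as (sqrt(14) + sqrt(33)) + sqrt(3); multiply by (sqrt(14) + sqrt(33)) - sqrt(3), then rationalise the remaining surd.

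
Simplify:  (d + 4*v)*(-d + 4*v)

Difference of squares with P = 4*v, Q = d.

-d^2 + 16*v^2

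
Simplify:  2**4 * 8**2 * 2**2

2**4 = 2**4; 8**2 = 2**6; 2**2 = 2**2
Combine exponents: 2**12

2**12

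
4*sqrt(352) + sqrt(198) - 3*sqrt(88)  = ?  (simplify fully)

4*sqrt(352) = 16*sqrt(22); sqrt(198) = 3*sqrt(22); 3*sqrt(88) = 6*sqrt(22)
Combine: (16 + 3 - 6)·sqrt(22) = 13*sqrt(22)

13*sqrt(22)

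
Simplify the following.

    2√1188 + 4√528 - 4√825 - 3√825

-7*√33

2√1188 = 12*√33; 4√528 = 16*√33; 4√825 = 20*√33; 3√825 = 15*√33
Combine: (12 + 16 - 20 - 15)·√33 = -7*√33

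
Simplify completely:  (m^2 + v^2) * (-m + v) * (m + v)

Pair the conjugate factors: (v+m)(v-m) = -m^2 + v^2, then repeat with the next factor.

-m^4 + v^4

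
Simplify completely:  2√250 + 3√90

19*√10

2√250 = 10*√10; 3√90 = 9*√10
Combine: (10 + 9)·√10 = 19*√10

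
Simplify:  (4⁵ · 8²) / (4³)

2^10

4⁵ = 2^10; 8² = 2^6; 4³ = 2^6
Combine exponents: 2^10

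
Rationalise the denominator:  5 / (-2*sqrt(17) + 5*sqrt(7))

(10*sqrt(17) + 25*sqrt(7))/107

Multiply numerator and denominator by 2*sqrt(17) + 5*sqrt(7).
Denominator becomes 107; numerator becomes 10*sqrt(17) + 25*sqrt(7).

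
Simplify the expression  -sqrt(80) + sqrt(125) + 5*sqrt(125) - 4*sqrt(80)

10*sqrt(5)

sqrt(80) = 4*sqrt(5); sqrt(125) = 5*sqrt(5); 5*sqrt(125) = 25*sqrt(5); 4*sqrt(80) = 16*sqrt(5)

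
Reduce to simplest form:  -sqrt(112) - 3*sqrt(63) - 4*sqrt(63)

-25*sqrt(7)

sqrt(112) = 4*sqrt(7); 3*sqrt(63) = 9*sqrt(7); 4*sqrt(63) = 12*sqrt(7)
Combine: (-4 - 9 - 12)·sqrt(7) = -25*sqrt(7)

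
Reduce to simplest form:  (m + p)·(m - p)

m² - p²

(m)^2 - (p)^2 = m² - p².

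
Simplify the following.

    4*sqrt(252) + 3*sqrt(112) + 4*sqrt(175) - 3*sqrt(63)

4*sqrt(252) = 24*sqrt(7); 3*sqrt(112) = 12*sqrt(7); 4*sqrt(175) = 20*sqrt(7); 3*sqrt(63) = 9*sqrt(7)
Combine: (24 + 12 + 20 - 9)·sqrt(7) = 47*sqrt(7)

47*sqrt(7)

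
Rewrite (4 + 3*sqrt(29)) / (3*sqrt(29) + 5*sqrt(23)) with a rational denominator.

(-261 - 12*sqrt(29) + 20*sqrt(23) + 15*sqrt(667))/314

Multiply numerator and denominator by -5*sqrt(23) + 3*sqrt(29).
Denominator becomes -314; numerator becomes -15*sqrt(667) - 20*sqrt(23) + 12*sqrt(29) + 261.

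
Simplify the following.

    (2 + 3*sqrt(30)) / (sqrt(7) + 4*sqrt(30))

(-3*sqrt(210) - 2*sqrt(7) + 8*sqrt(30) + 360)/473

Multiply numerator and denominator by -sqrt(7) + 4*sqrt(30).
Denominator becomes 473; numerator becomes -3*sqrt(210) - 2*sqrt(7) + 8*sqrt(30) + 360.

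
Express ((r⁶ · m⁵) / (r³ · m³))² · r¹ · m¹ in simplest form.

m⁵*r⁷

Inside the bracket: r³ · m²
Raise to the power 2: r⁶ · m⁴
Multiply by r¹ · m¹: add exponents.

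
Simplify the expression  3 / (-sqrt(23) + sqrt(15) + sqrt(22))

(-21*sqrt(23) + 24*sqrt(22) + 45*sqrt(15) + 3*sqrt(7590))/562

Group as (sqrt(15) + sqrt(22)) - sqrt(23); multiply by (sqrt(15) + sqrt(22)) + sqrt(23), then rationalise the remaining surd.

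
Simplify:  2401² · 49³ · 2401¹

7^18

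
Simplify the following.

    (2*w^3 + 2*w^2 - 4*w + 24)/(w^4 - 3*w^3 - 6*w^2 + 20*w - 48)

Factor: 2*w^3 + 2*w^2 - 4*w + 24 = 2*(w + 3)*(w^2 - 2*w + 4);  w^4 - 3*w^3 - 6*w^2 + 20*w - 48 = (w^2 - 2*w + 4)*(w - 4)*(w + 3)
Cancel the common factors (w^2 - 2*w + 4), (w + 3).

2/(w - 4)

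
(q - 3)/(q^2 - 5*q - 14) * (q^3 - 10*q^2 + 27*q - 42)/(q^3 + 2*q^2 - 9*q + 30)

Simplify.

Factor: q^2 - 5*q - 14 = (q - 7)*(q + 2);  q^3 - 10*q^2 + 27*q - 42 = (q^2 - 3*q + 6)*(q - 7);  q^3 + 2*q^2 - 9*q + 30 = (q^2 - 3*q + 6)*(q + 5)
Cancel the common factors (q^2 - 3*q + 6), (q - 7).

(q - 3)/(q^2 + 7*q + 10)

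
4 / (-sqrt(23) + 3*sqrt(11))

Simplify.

(sqrt(23) + 3*sqrt(11))/19

Multiply numerator and denominator by sqrt(23) + 3*sqrt(11).
Denominator becomes 76; numerator becomes 4*sqrt(23) + 12*sqrt(11).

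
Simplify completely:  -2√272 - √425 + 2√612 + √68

2√272 = 8*√17; √425 = 5*√17; 2√612 = 12*√17; √68 = 2*√17
Combine: (-8 - 5 + 12 + 2)·√17 = √17

√17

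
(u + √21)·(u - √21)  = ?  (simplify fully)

(u)^2 - (√21)^2 = u² - 21.

u² - 21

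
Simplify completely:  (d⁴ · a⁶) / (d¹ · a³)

Quotient: d³ · a³

a³*d³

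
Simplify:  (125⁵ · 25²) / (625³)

5^7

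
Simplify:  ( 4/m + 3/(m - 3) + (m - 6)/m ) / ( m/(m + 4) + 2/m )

(m³ + 2*m² - 2*m + 24)/(m³ - m² + 2*m - 24)

Numerator: 4/m + 3/(m - 3) + (m - 6)/m = (m² - 2*m + 6)/(m² - 3*m)
Denominator: m/(m + 4) + 2/m = (m² + 2*m + 8)/(m² + 4*m)
Divide: ((m² - 2*m + 6)/(m² - 3*m)) · ((m² + 4*m)/(m² + 2*m + 8)) = (m³ + 2*m² - 2*m + 24)/(m³ - m² + 2*m - 24)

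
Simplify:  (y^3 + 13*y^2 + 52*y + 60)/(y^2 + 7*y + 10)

y + 6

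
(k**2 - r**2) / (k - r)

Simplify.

k + r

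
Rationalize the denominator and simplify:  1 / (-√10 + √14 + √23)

Group as (√14 + √23) - √10; multiply by (√14 + √23) + √10, then rationalise the remaining surd.

(-27*√10 + √23 + 19*√14 + 4*√805)/559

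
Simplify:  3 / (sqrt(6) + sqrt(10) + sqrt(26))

Group as (sqrt(6) + sqrt(10)) + sqrt(26); multiply by (sqrt(6) + sqrt(10)) - sqrt(26), then rationalise the remaining surd.

(-6*sqrt(390) - 15*sqrt(26) + 33*sqrt(10) + 45*sqrt(6))/70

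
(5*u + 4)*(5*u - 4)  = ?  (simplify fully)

Difference of squares with P = 5*u, Q = 4.

25*u**2 - 16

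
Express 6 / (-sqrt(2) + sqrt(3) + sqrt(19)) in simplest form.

(-27*sqrt(3) - 3*sqrt(114) + 30*sqrt(2) + 21*sqrt(19))/43

Group as (sqrt(3) + sqrt(19)) - sqrt(2); multiply by (sqrt(3) + sqrt(19)) + sqrt(2), then rationalise the remaining surd.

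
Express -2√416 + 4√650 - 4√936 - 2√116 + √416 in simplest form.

-8*√26 - 4*√29

2√416 = 8*√26; 4√650 = 20*√26; 4√936 = 24*√26; 2√116 = 4*√29; √416 = 4*√26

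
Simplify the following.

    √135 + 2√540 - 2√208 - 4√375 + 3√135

√135 = 3*√15; 2√540 = 12*√15; 2√208 = 8*√13; 4√375 = 20*√15; 3√135 = 9*√15

-8*√13 + 4*√15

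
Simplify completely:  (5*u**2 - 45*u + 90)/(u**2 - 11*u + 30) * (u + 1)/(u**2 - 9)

(5*u + 5)/(u**2 - 2*u - 15)

Factor: 5*u**2 - 45*u + 90 = 5*(u - 3)*(u - 6);  u**2 - 11*u + 30 = (u - 6)*(u - 5);  u**2 - 9 = (u - 3)*(u + 3)
Cancel the common factors (u - 3), (u - 6).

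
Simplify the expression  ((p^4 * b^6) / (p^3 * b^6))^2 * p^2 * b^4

b^4*p^4

Inside the bracket: p^1
Raise to the power 2: p^2
Multiply by p^2 * b^4: add exponents.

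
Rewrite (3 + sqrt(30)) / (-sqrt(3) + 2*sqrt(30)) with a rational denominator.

Multiply numerator and denominator by sqrt(3) + 2*sqrt(30).
Denominator becomes 117; numerator becomes 3*sqrt(3) + 3*sqrt(10) + 6*sqrt(30) + 60.

(sqrt(3) + sqrt(10) + 2*sqrt(30) + 20)/39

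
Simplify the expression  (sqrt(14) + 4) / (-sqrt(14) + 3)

Multiply numerator and denominator by 3 + sqrt(14).
Denominator becomes -5; numerator becomes 26 + 7*sqrt(14).

(-7*sqrt(14) - 26)/5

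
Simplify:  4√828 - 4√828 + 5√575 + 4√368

41*√23

4√828 = 24*√23; 4√828 = 24*√23; 5√575 = 25*√23; 4√368 = 16*√23
Combine: (24 - 24 + 25 + 16)·√23 = 41*√23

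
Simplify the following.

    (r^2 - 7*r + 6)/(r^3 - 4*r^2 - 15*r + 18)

Factor: r^2 - 7*r + 6 = (r - 6)*(r - 1);  r^3 - 4*r^2 - 15*r + 18 = (r - 6)*(r + 3)*(r - 1)
Cancel the common factors (r - 6), (r - 1).

1/(r + 3)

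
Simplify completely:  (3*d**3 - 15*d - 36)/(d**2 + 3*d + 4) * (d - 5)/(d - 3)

3*d - 15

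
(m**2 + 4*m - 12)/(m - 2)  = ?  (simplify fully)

m + 6

Factor: m**2 + 4*m - 12 = (m + 6)*(m - 2)
Cancel the common factor (m - 2).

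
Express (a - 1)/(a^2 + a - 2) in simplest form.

1/(a + 2)

Factor: a^2 + a - 2 = (a - 1)*(a + 2)
Cancel the common factor (a - 1).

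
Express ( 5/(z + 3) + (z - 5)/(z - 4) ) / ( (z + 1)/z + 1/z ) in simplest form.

(z³ + 3*z² - 35*z)/(z³ + z² - 14*z - 24)

Numerator: 5/(z + 3) + (z - 5)/(z - 4) = (z² + 3*z - 35)/(z² - z - 12)
Denominator: (z + 1)/z + 1/z = (z + 2)/z
Divide: ((z² + 3*z - 35)/(z² - z - 12)) · (z/(z + 2)) = (z³ + 3*z² - 35*z)/(z³ + z² - 14*z - 24)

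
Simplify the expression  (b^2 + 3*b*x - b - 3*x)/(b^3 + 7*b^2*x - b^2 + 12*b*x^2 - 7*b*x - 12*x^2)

Factor: b^2 + 3*b*x - b - 3*x = (b + 3*x)*(b - 1);  b^3 + 7*b^2*x - b^2 + 12*b*x^2 - 7*b*x - 12*x^2 = (b + 3*x)*(b - 1)*(b + 4*x)
Cancel the common factors (b + 3*x), (b - 1).

1/(b + 4*x)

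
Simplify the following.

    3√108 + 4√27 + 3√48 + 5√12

3√108 = 18*√3; 4√27 = 12*√3; 3√48 = 12*√3; 5√12 = 10*√3
Combine: (18 + 12 + 12 + 10)·√3 = 52*√3

52*√3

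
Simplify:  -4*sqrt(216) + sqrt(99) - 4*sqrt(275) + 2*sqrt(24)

4*sqrt(216) = 24*sqrt(6); sqrt(99) = 3*sqrt(11); 4*sqrt(275) = 20*sqrt(11); 2*sqrt(24) = 4*sqrt(6)

-17*sqrt(11) - 20*sqrt(6)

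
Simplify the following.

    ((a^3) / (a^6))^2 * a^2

Inside the bracket: (a^-3)
Raise to the power 2: (a^-6)
Multiply by a^2: add exponents.

a^(-4)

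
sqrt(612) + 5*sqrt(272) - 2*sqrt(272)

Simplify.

18*sqrt(17)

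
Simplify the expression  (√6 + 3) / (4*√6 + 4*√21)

(-√6 - 2 + √14 + √21)/20

Multiply numerator and denominator by -4*√21 + 4*√6.
Denominator becomes -240; numerator becomes -12*√21 - 12*√14 + 24 + 12*√6.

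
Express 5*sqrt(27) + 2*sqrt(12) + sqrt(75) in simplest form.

24*sqrt(3)

5*sqrt(27) = 15*sqrt(3); 2*sqrt(12) = 4*sqrt(3); sqrt(75) = 5*sqrt(3)
Combine: (15 + 4 + 5)·sqrt(3) = 24*sqrt(3)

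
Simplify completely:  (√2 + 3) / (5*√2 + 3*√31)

(-15*√2 - 10 + 3*√62 + 9*√31)/229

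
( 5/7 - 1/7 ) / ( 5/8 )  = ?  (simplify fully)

32/35

Numerator: 5/7 - 1/7 = 4/7
Denominator: 5/8 = 5/8
Divide: (4/7) · (8/5) = 32/35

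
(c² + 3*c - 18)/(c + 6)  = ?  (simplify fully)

Factor: c² + 3*c - 18 = (c + 6)·(c - 3)
Cancel the common factor (c + 6).

c - 3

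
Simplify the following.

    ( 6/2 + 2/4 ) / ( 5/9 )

Numerator: 6/2 + 2/4 = 7/2
Denominator: 5/9 = 5/9
Divide: (7/2) · (9/5) = 63/10

63/10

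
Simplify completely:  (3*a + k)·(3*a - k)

9*a² - k²

(3*a)^2 - (k)^2 = 9*a² - k².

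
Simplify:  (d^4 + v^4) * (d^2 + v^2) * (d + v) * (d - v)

Pair the conjugate factors: (d+v)(d-v) = d^2 - v^2, then repeat with the next factor.

d^8 - v^8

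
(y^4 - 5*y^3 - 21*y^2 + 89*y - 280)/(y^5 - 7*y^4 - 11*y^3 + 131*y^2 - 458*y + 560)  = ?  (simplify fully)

Factor: y^4 - 5*y^3 - 21*y^2 + 89*y - 280 = (y^2 - 3*y + 8)*(y - 7)*(y + 5);  y^5 - 7*y^4 - 11*y^3 + 131*y^2 - 458*y + 560 = (y + 5)*(y^2 - 3*y + 8)*(y - 2)*(y - 7)
Cancel the common factors (y^2 - 3*y + 8), (y - 7), (y + 5).

1/(y - 2)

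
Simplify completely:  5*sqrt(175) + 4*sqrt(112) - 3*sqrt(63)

5*sqrt(175) = 25*sqrt(7); 4*sqrt(112) = 16*sqrt(7); 3*sqrt(63) = 9*sqrt(7)
Combine: (25 + 16 - 9)·sqrt(7) = 32*sqrt(7)

32*sqrt(7)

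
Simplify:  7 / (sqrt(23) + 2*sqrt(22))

Multiply numerator and denominator by -2*sqrt(22) + sqrt(23).
Denominator becomes -65; numerator becomes -14*sqrt(22) + 7*sqrt(23).

(-7*sqrt(23) + 14*sqrt(22))/65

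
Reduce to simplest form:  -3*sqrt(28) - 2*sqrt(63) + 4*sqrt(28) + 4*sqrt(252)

20*sqrt(7)

3*sqrt(28) = 6*sqrt(7); 2*sqrt(63) = 6*sqrt(7); 4*sqrt(28) = 8*sqrt(7); 4*sqrt(252) = 24*sqrt(7)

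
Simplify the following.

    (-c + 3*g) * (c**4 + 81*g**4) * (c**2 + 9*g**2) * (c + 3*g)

Pair the conjugate factors: ((3*g)+c)((3*g)-c) = -c**2 + 9*g**2, then repeat with the next factor.

-c**8 + 6561*g**8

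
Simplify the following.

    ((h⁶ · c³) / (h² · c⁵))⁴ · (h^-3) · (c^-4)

h^13/c^12

Inside the bracket: h⁴ · (c^-2)
Raise to the power 4: h^16 · (c^-8)
Multiply by (h^-3) · (c^-4): add exponents.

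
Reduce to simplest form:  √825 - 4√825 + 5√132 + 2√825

5*√33

√825 = 5*√33; 4√825 = 20*√33; 5√132 = 10*√33; 2√825 = 10*√33
Combine: (5 - 20 + 10 + 10)·√33 = 5*√33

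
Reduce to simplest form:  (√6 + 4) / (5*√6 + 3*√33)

Multiply numerator and denominator by -3*√33 + 5*√6.
Denominator becomes -147; numerator becomes -12*√33 - 9*√22 + 30 + 20*√6.

(-20*√6 - 30 + 9*√22 + 12*√33)/147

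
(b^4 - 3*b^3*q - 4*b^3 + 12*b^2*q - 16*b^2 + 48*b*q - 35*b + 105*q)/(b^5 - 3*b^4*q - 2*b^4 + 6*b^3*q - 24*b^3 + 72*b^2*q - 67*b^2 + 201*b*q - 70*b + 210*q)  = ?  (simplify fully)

1/(b + 2)

Factor: b^4 - 3*b^3*q - 4*b^3 + 12*b^2*q - 16*b^2 + 48*b*q - 35*b + 105*q = (b - 7)*(b^2 + 3*b + 5)*(b - 3*q);  b^5 - 3*b^4*q - 2*b^4 + 6*b^3*q - 24*b^3 + 72*b^2*q - 67*b^2 + 201*b*q - 70*b + 210*q = (b - 7)*(b - 3*q)*(b + 2)*(b^2 + 3*b + 5)
Cancel the common factors (b^2 + 3*b + 5), (b - 3*q), (b - 7).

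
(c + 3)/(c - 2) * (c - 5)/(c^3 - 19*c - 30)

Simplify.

Factor: c^3 - 19*c - 30 = (c - 5)*(c + 2)*(c + 3)
Cancel the common factors (c + 3), (c - 5).

1/(c^2 - 4)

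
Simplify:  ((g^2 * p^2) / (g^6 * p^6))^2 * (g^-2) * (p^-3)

1/(g^10*p^11)

Inside the bracket: (g^-4) * (p^-4)
Raise to the power 2: (g^-8) * (p^-8)
Multiply by (g^-2) * (p^-3): add exponents.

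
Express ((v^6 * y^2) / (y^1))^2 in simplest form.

Inside the bracket: v^6 * y^1
Raise to the power 2: v^12 * y^2

v^12*y^2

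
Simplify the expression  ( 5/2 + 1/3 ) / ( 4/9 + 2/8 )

102/25

Numerator: 5/2 + 1/3 = 17/6
Denominator: 4/9 + 2/8 = 25/36
Divide: (17/6) · (36/25) = 102/25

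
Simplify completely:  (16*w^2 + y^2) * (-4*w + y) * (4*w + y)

-256*w^4 + y^4

Pair the conjugate factors: (y+(4*w))(y-(4*w)) = -16*w^2 + y^2, then repeat with the next factor.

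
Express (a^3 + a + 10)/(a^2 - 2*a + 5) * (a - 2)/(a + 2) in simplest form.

a - 2

Factor: a^3 + a + 10 = (a + 2)*(a^2 - 2*a + 5)
Cancel the common factors (a^2 - 2*a + 5), (a + 2).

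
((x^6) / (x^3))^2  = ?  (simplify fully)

Inside the bracket: x^3
Raise to the power 2: x^6

x^6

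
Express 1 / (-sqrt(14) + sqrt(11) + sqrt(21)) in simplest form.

Group as (sqrt(11) + sqrt(21)) - sqrt(14); multiply by (sqrt(11) + sqrt(21)) + sqrt(14), then rationalise the remaining surd.

(-9*sqrt(14) + 2*sqrt(21) + 12*sqrt(11) + 7*sqrt(66))/300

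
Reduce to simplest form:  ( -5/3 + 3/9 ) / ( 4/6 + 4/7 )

Numerator: -5/3 + 3/9 = -4/3
Denominator: 4/6 + 4/7 = 26/21
Divide: (-4/3) · (21/26) = -14/13

-14/13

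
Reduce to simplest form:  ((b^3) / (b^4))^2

b^(-2)

Inside the bracket: (b^-1)
Raise to the power 2: (b^-2)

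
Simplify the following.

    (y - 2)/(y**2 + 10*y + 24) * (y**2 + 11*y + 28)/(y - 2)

(y + 7)/(y + 6)

Factor: y**2 + 10*y + 24 = (y + 4)*(y + 6);  y**2 + 11*y + 28 = (y + 4)*(y + 7)
Cancel the common factors (y - 2), (y + 4).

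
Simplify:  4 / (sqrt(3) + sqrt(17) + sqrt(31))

Group as (sqrt(17) + sqrt(31)) + sqrt(3); multiply by (sqrt(17) + sqrt(31)) - sqrt(3), then rationalise the remaining surd.

(-8*sqrt(1581) - 44*sqrt(31) + 68*sqrt(17) + 180*sqrt(3))/83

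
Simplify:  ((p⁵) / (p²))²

p⁶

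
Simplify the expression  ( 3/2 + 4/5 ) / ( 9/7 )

161/90

Numerator: 3/2 + 4/5 = 23/10
Denominator: 9/7 = 9/7
Divide: (23/10) · (7/9) = 161/90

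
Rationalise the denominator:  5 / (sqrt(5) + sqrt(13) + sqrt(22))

(-5*sqrt(1430) - 10*sqrt(22) + 35*sqrt(13) + 75*sqrt(5))/122

Group as (sqrt(5) + sqrt(22)) + sqrt(13); multiply by (sqrt(5) + sqrt(22)) - sqrt(13), then rationalise the remaining surd.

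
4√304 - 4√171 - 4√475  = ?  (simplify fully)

4√304 = 16*√19; 4√171 = 12*√19; 4√475 = 20*√19
Combine: (16 - 12 - 20)·√19 = -16*√19

-16*√19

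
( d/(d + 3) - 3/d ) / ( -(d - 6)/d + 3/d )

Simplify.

Numerator: d/(d + 3) - 3/d = (d^2 - 3*d - 9)/(d^2 + 3*d)
Denominator: -(d - 6)/d + 3/d = (-d + 9)/d
Divide: ((d^2 - 3*d - 9)/(d^2 + 3*d)) · (d/(-d + 9)) = (-d^2 + 3*d + 9)/(d^2 - 6*d - 27)

(-d^2 + 3*d + 9)/(d^2 - 6*d - 27)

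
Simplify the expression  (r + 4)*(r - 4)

r**2 - 16

(r)**2 - (4)**2 = r**2 - 16.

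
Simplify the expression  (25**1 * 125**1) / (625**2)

5**(-3)

25**1 = 5**2; 125**1 = 5**3; 625**2 = 5**8
Combine exponents: 5**(-3)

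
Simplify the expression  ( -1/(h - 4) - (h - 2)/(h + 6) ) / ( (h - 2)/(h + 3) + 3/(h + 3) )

(-h**3 + 2*h**2 + h - 42)/(h**3 + 3*h**2 - 22*h - 24)

Numerator: -1/(h - 4) - (h - 2)/(h + 6) = (-h**2 + 5*h - 14)/(h**2 + 2*h - 24)
Denominator: (h - 2)/(h + 3) + 3/(h + 3) = (h + 1)/(h + 3)
Divide: ((-h**2 + 5*h - 14)/(h**2 + 2*h - 24)) · ((h + 3)/(h + 1)) = (-h**3 + 2*h**2 + h - 42)/(h**3 + 3*h**2 - 22*h - 24)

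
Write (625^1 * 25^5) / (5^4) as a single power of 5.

625^1 = 5^4; 25^5 = 5^10; 5^4 = 5^4
Combine exponents: 5^10

5^10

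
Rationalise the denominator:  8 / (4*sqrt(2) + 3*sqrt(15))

Multiply numerator and denominator by -3*sqrt(15) + 4*sqrt(2).
Denominator becomes -103; numerator becomes -24*sqrt(15) + 32*sqrt(2).

(-32*sqrt(2) + 24*sqrt(15))/103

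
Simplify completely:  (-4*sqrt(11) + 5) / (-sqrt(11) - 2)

(-13*sqrt(11) + 54)/7

Multiply numerator and denominator by -2 + sqrt(11).
Denominator becomes -7; numerator becomes -54 + 13*sqrt(11).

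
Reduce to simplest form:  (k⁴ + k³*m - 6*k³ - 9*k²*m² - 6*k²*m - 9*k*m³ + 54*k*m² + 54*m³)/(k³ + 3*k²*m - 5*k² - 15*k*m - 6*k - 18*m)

Factor: k⁴ + k³*m - 6*k³ - 9*k²*m² - 6*k²*m - 9*k*m³ + 54*k*m² + 54*m³ = (k + m)·(k - 3*m)·(k + 3*m)·(k - 6);  k³ + 3*k²*m - 5*k² - 15*k*m - 6*k - 18*m = (k + 3*m)·(k + 1)·(k - 6)
Cancel the common factors (k + 3*m), (k - 6).

(k² - 2*k*m - 3*m²)/(k + 1)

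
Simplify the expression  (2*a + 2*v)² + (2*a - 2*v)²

8*a² + 8*v²

Write as f((2*a),(2*v)) + f((2*a),-(2*v)) and expand.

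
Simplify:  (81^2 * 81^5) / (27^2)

81^2 = 3^8; 81^5 = 3^20; 27^2 = 3^6
Combine exponents: 3^22

3^22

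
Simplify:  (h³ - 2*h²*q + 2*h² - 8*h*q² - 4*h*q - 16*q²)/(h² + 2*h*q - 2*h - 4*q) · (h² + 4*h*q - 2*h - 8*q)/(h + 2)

h² - 16*q²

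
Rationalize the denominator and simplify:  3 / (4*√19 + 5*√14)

(-12*√19 + 15*√14)/46

Multiply numerator and denominator by -5*√14 + 4*√19.
Denominator becomes -46; numerator becomes -15*√14 + 12*√19.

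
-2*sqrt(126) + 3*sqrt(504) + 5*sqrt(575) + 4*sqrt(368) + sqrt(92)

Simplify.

2*sqrt(126) = 6*sqrt(14); 3*sqrt(504) = 18*sqrt(14); 5*sqrt(575) = 25*sqrt(23); 4*sqrt(368) = 16*sqrt(23); sqrt(92) = 2*sqrt(23)

12*sqrt(14) + 43*sqrt(23)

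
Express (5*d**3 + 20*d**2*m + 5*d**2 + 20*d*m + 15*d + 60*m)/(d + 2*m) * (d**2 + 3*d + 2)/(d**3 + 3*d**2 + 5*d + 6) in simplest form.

(5*d**2 + 20*d*m + 5*d + 20*m)/(d + 2*m)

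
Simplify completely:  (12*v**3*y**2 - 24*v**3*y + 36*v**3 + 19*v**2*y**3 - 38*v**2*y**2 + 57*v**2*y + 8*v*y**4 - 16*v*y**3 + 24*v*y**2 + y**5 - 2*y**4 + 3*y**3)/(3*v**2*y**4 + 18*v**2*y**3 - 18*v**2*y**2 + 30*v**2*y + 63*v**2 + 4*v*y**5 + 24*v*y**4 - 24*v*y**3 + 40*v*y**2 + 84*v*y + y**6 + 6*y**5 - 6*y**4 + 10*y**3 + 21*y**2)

Factor: 12*v**3*y**2 - 24*v**3*y + 36*v**3 + 19*v**2*y**3 - 38*v**2*y**2 + 57*v**2*y + 8*v*y**4 - 16*v*y**3 + 24*v*y**2 + y**5 - 2*y**4 + 3*y**3 = (y**2 - 2*y + 3)*(v + y)*(3*v + y)*(4*v + y);  3*v**2*y**4 + 18*v**2*y**3 - 18*v**2*y**2 + 30*v**2*y + 63*v**2 + 4*v*y**5 + 24*v*y**4 - 24*v*y**3 + 40*v*y**2 + 84*v*y + y**6 + 6*y**5 - 6*y**4 + 10*y**3 + 21*y**2 = (v + y)*(y + 1)*(y**2 - 2*y + 3)*(y + 7)*(3*v + y)
Cancel the common factors (y**2 - 2*y + 3), (3*v + y), (v + y).

(4*v + y)/(y**2 + 8*y + 7)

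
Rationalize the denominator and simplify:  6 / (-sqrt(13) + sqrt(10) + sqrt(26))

(-138*sqrt(13) - 18*sqrt(26) + 174*sqrt(10) + 312*sqrt(5))/511

Group as (sqrt(10) + sqrt(26)) - sqrt(13); multiply by (sqrt(10) + sqrt(26)) + sqrt(13), then rationalise the remaining surd.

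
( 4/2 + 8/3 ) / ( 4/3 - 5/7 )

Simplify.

Numerator: 4/2 + 8/3 = 14/3
Denominator: 4/3 - 5/7 = 13/21
Divide: (14/3) · (21/13) = 98/13

98/13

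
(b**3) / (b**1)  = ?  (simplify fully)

Quotient: b**2

b**2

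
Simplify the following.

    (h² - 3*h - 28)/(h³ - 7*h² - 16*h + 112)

1/(h - 4)

Factor: h² - 3*h - 28 = (h + 4)·(h - 7);  h³ - 7*h² - 16*h + 112 = (h + 4)·(h - 7)·(h - 4)
Cancel the common factors (h + 4), (h - 7).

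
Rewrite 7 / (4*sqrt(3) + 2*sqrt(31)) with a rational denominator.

(-14*sqrt(3) + 7*sqrt(31))/38

Multiply numerator and denominator by -2*sqrt(31) + 4*sqrt(3).
Denominator becomes -76; numerator becomes -14*sqrt(31) + 28*sqrt(3).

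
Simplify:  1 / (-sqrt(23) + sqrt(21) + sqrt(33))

(-31*sqrt(23) + 11*sqrt(33) + 35*sqrt(21) + 6*sqrt(1771))/1811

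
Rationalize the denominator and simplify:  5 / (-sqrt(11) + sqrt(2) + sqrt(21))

Group as (sqrt(2) + sqrt(21)) - sqrt(11); multiply by (sqrt(2) + sqrt(21)) + sqrt(11), then rationalise the remaining surd.

(-30*sqrt(11) - 20*sqrt(21) + 75*sqrt(2) + 5*sqrt(462))/12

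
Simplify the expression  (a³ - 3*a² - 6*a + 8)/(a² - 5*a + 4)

Factor: a³ - 3*a² - 6*a + 8 = (a - 4)·(a - 1)·(a + 2);  a² - 5*a + 4 = (a - 1)·(a - 4)
Cancel the common factors (a - 4), (a - 1).

a + 2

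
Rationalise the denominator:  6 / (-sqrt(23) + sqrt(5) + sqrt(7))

(66*sqrt(23) + 126*sqrt(7) + 150*sqrt(5) + 12*sqrt(805))/19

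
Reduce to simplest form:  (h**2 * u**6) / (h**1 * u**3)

Quotient: h**1 * u**3

h*u**3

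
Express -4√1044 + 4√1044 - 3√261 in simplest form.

-9*√29

4√1044 = 24*√29; 4√1044 = 24*√29; 3√261 = 9*√29
Combine: (-24 + 24 - 9)·√29 = -9*√29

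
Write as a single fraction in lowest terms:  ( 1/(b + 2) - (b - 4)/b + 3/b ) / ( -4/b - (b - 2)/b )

(b^2 - 6*b - 14)/(b^2 + 4*b + 4)

Numerator: 1/(b + 2) - (b - 4)/b + 3/b = (-b^2 + 6*b + 14)/(b^2 + 2*b)
Denominator: -4/b - (b - 2)/b = (-b - 2)/b
Divide: ((-b^2 + 6*b + 14)/(b^2 + 2*b)) · (b/(-b - 2)) = (b^2 - 6*b - 14)/(b^2 + 4*b + 4)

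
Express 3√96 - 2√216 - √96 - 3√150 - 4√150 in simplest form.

3√96 = 12*√6; 2√216 = 12*√6; √96 = 4*√6; 3√150 = 15*√6; 4√150 = 20*√6
Combine: (12 - 12 - 4 - 15 - 20)·√6 = -39*√6

-39*√6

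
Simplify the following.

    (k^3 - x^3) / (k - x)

k^2 + k*x + x^2

Apply the difference-of-cubes factorisation and cancel (k - x).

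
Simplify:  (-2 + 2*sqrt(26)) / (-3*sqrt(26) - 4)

(-82 + 7*sqrt(26))/109

Multiply numerator and denominator by -4 + 3*sqrt(26).
Denominator becomes -218; numerator becomes -14*sqrt(26) + 164.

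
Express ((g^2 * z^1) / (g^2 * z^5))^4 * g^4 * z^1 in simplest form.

g^4/z^15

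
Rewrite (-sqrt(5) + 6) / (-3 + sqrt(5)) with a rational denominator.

(-13 - 3*sqrt(5))/4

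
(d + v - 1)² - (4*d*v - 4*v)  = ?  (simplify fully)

Expanding gives d² - 2*d*v - 2*d + v² + 2*v + 1, a perfect square.

(-d + v + 1)²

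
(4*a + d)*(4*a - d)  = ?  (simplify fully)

16*a**2 - d**2

Product of conjugates: (P+Q)(P-Q) = P**2 - Q**2.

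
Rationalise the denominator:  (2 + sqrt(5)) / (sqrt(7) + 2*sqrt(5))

Multiply numerator and denominator by -sqrt(7) + 2*sqrt(5).
Denominator becomes 13; numerator becomes -sqrt(35) - 2*sqrt(7) + 4*sqrt(5) + 10.

(-sqrt(35) - 2*sqrt(7) + 4*sqrt(5) + 10)/13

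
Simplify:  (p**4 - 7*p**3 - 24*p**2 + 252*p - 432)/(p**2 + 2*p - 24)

Factor: p**4 - 7*p**3 - 24*p**2 + 252*p - 432 = (p + 6)*(p - 4)*(p - 3)*(p - 6);  p**2 + 2*p - 24 = (p + 6)*(p - 4)
Cancel the common factors (p + 6), (p - 4).

p**2 - 9*p + 18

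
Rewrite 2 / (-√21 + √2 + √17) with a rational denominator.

Group as (√2 + √17) - √21; multiply by (√2 + √17) + √21, then rationalise the remaining surd.

(√21 + 3*√17 + 18*√2 + √714)/33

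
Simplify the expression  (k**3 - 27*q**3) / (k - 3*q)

k**2 + 3*k*q + 9*q**2

Factor as (a-b)(a**2+ab+b**2) with a=k, b=(3*q).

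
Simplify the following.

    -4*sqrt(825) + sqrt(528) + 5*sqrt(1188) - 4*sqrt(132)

4*sqrt(825) = 20*sqrt(33); sqrt(528) = 4*sqrt(33); 5*sqrt(1188) = 30*sqrt(33); 4*sqrt(132) = 8*sqrt(33)
Combine: (-20 + 4 + 30 - 8)·sqrt(33) = 6*sqrt(33)

6*sqrt(33)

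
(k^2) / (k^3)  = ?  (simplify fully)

Quotient: (k^-1)

1/k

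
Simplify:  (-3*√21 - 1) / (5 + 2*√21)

Multiply numerator and denominator by -2*√21 + 5.
Denominator becomes -59; numerator becomes -13*√21 + 121.

(-121 + 13*√21)/59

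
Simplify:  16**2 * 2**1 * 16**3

2**21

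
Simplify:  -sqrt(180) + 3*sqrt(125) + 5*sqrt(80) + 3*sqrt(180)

sqrt(180) = 6*sqrt(5); 3*sqrt(125) = 15*sqrt(5); 5*sqrt(80) = 20*sqrt(5); 3*sqrt(180) = 18*sqrt(5)
Combine: (-6 + 15 + 20 + 18)·sqrt(5) = 47*sqrt(5)

47*sqrt(5)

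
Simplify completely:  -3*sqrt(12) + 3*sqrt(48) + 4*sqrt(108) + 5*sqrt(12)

40*sqrt(3)

3*sqrt(12) = 6*sqrt(3); 3*sqrt(48) = 12*sqrt(3); 4*sqrt(108) = 24*sqrt(3); 5*sqrt(12) = 10*sqrt(3)
Combine: (-6 + 12 + 24 + 10)·sqrt(3) = 40*sqrt(3)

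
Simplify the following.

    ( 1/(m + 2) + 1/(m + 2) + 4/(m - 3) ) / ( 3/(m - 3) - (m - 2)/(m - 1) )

Numerator: 1/(m + 2) + 1/(m + 2) + 4/(m - 3) = (6*m + 2)/(m^2 - m - 6)
Denominator: 3/(m - 3) - (m - 2)/(m - 1) = (-m^2 + 8*m - 9)/(m^2 - 4*m + 3)
Divide: ((6*m + 2)/(m^2 - m - 6)) · ((m^2 - 4*m + 3)/(-m^2 + 8*m - 9)) = (-6*m^2 + 4*m + 2)/(m^3 - 6*m^2 - 7*m + 18)

(-6*m^2 + 4*m + 2)/(m^3 - 6*m^2 - 7*m + 18)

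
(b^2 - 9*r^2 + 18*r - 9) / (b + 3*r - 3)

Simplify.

b - 3*r + 3

Factor b^2 - (3*r - 3)^2 and cancel (b + 3*r - 3).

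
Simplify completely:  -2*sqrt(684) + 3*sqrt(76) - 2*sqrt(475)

2*sqrt(684) = 12*sqrt(19); 3*sqrt(76) = 6*sqrt(19); 2*sqrt(475) = 10*sqrt(19)
Combine: (-12 + 6 - 10)·sqrt(19) = -16*sqrt(19)

-16*sqrt(19)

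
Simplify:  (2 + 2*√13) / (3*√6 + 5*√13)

(-6*√78 - 6*√6 + 10*√13 + 130)/271

Multiply numerator and denominator by -3*√6 + 5*√13.
Denominator becomes 271; numerator becomes -6*√78 - 6*√6 + 10*√13 + 130.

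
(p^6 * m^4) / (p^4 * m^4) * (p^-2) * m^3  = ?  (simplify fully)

m^3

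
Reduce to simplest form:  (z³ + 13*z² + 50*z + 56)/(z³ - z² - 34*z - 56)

(z + 7)/(z - 7)

Factor: z³ + 13*z² + 50*z + 56 = (z + 7)·(z + 4)·(z + 2);  z³ - z² - 34*z - 56 = (z + 4)·(z + 2)·(z - 7)
Cancel the common factors (z + 4), (z + 2).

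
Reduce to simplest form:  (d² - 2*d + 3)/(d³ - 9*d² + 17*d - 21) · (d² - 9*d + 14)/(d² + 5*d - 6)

Factor: d³ - 9*d² + 17*d - 21 = (d² - 2*d + 3)·(d - 7);  d² - 9*d + 14 = (d - 2)·(d - 7);  d² + 5*d - 6 = (d - 1)·(d + 6)
Cancel the common factors (d² - 2*d + 3), (d - 7).

(d - 2)/(d² + 5*d - 6)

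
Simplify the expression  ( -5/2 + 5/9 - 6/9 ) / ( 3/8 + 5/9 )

-188/67

Numerator: -5/2 + 5/9 - 6/9 = -47/18
Denominator: 3/8 + 5/9 = 67/72
Divide: (-47/18) · (72/67) = -188/67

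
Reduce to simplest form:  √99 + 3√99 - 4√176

-4*√11

√99 = 3*√11; 3√99 = 9*√11; 4√176 = 16*√11
Combine: (3 + 9 - 16)·√11 = -4*√11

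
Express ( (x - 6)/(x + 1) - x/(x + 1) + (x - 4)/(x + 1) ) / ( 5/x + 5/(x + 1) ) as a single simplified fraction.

Numerator: (x - 6)/(x + 1) - x/(x + 1) + (x - 4)/(x + 1) = (x - 10)/(x + 1)
Denominator: 5/x + 5/(x + 1) = (10*x + 5)/(x^2 + x)
Divide: ((x - 10)/(x + 1)) · ((x^2 + x)/(10*x + 5)) = (x^2 - 10*x)/(10*x + 5)

(x^2 - 10*x)/(10*x + 5)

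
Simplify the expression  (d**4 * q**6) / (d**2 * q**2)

d**2*q**4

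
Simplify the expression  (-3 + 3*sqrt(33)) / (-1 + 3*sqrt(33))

Multiply numerator and denominator by -3*sqrt(33) - 1.
Denominator becomes -296; numerator becomes -294 + 6*sqrt(33).

(-3*sqrt(33) + 147)/148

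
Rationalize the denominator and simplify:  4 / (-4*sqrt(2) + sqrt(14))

(-8*sqrt(2) - 2*sqrt(14))/9

Multiply numerator and denominator by sqrt(14) + 4*sqrt(2).
Denominator becomes -18; numerator becomes 4*sqrt(14) + 16*sqrt(2).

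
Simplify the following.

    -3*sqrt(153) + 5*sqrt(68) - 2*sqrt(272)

3*sqrt(153) = 9*sqrt(17); 5*sqrt(68) = 10*sqrt(17); 2*sqrt(272) = 8*sqrt(17)
Combine: (-9 + 10 - 8)·sqrt(17) = -7*sqrt(17)

-7*sqrt(17)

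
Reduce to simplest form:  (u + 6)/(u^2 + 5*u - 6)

Factor: u^2 + 5*u - 6 = (u + 6)*(u - 1)
Cancel the common factor (u + 6).

1/(u - 1)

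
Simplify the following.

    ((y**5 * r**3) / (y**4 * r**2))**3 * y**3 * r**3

r**6*y**6

Inside the bracket: y**1 * r**1
Raise to the power 3: y**3 * r**3
Multiply by y**3 * r**3: add exponents.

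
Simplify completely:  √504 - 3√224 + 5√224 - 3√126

5*√14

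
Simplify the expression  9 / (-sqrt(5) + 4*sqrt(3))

(9*sqrt(5) + 36*sqrt(3))/43

Multiply numerator and denominator by sqrt(5) + 4*sqrt(3).
Denominator becomes 43; numerator becomes 9*sqrt(5) + 36*sqrt(3).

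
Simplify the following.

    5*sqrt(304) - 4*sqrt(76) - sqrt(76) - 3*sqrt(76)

4*sqrt(19)

5*sqrt(304) = 20*sqrt(19); 4*sqrt(76) = 8*sqrt(19); sqrt(76) = 2*sqrt(19); 3*sqrt(76) = 6*sqrt(19)
Combine: (20 - 8 - 2 - 6)·sqrt(19) = 4*sqrt(19)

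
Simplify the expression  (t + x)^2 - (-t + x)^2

Only the odd-power cross terms survive.

4*t*x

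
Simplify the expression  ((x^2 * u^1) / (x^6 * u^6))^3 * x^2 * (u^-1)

1/(u^16*x^10)

Inside the bracket: (x^-4) * (u^-5)
Raise to the power 3: (x^-12) * (u^-15)
Multiply by x^2 * (u^-1): add exponents.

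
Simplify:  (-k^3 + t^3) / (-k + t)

Apply the difference-of-cubes factorisation and cancel (-k + t).

k^2 + k*t + t^2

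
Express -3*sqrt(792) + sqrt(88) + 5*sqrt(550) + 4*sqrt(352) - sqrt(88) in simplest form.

23*sqrt(22)

3*sqrt(792) = 18*sqrt(22); sqrt(88) = 2*sqrt(22); 5*sqrt(550) = 25*sqrt(22); 4*sqrt(352) = 16*sqrt(22); sqrt(88) = 2*sqrt(22)
Combine: (-18 + 2 + 25 + 16 - 2)·sqrt(22) = 23*sqrt(22)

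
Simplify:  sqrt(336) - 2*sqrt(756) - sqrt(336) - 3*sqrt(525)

sqrt(336) = 4*sqrt(21); 2*sqrt(756) = 12*sqrt(21); sqrt(336) = 4*sqrt(21); 3*sqrt(525) = 15*sqrt(21)
Combine: (4 - 12 - 4 - 15)·sqrt(21) = -27*sqrt(21)

-27*sqrt(21)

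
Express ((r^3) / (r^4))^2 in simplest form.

r^(-2)

Inside the bracket: (r^-1)
Raise to the power 2: (r^-2)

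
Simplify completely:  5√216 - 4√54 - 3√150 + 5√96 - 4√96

7*√6

5√216 = 30*√6; 4√54 = 12*√6; 3√150 = 15*√6; 5√96 = 20*√6; 4√96 = 16*√6
Combine: (30 - 12 - 15 + 20 - 16)·√6 = 7*√6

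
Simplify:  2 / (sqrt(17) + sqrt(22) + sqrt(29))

(-sqrt(10846) + 5*sqrt(29) + 12*sqrt(22) + 17*sqrt(17))/349

Group as (sqrt(17) + sqrt(29)) + sqrt(22); multiply by (sqrt(17) + sqrt(29)) - sqrt(22), then rationalise the remaining surd.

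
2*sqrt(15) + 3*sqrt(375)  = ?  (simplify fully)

17*sqrt(15)

2*sqrt(15) = 2*sqrt(15); 3*sqrt(375) = 15*sqrt(15)
Combine: (2 + 15)·sqrt(15) = 17*sqrt(15)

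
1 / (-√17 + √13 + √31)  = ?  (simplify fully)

(-27*√17 - √31 + 35*√13 + 2*√6851)/883

Group as (√13 + √31) - √17; multiply by (√13 + √31) + √17, then rationalise the remaining surd.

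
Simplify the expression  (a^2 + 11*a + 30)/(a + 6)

Factor: a^2 + 11*a + 30 = (a + 5)*(a + 6)
Cancel the common factor (a + 6).

a + 5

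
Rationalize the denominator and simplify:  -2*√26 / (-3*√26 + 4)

(4*√26 + 78)/109

Multiply numerator and denominator by 4 + 3*√26.
Denominator becomes -218; numerator becomes -156 - 8*√26.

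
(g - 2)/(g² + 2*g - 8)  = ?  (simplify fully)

1/(g + 4)

Factor: g² + 2*g - 8 = (g + 4)·(g - 2)
Cancel the common factor (g - 2).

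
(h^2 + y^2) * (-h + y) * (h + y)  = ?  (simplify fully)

-h^4 + y^4

(y+h)(y-h) = -h^2 + y^2; continue pairing.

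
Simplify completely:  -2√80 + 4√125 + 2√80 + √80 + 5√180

54*√5

2√80 = 8*√5; 4√125 = 20*√5; 2√80 = 8*√5; √80 = 4*√5; 5√180 = 30*√5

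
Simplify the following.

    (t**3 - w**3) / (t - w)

t**2 + t*w + w**2

t**3 - w**3 = (t - w)(t**2 + t*w + w**2).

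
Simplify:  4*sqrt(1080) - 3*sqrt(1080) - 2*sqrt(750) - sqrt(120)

-6*sqrt(30)

4*sqrt(1080) = 24*sqrt(30); 3*sqrt(1080) = 18*sqrt(30); 2*sqrt(750) = 10*sqrt(30); sqrt(120) = 2*sqrt(30)
Combine: (24 - 18 - 10 - 2)·sqrt(30) = -6*sqrt(30)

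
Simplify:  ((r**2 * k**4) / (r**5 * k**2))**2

Inside the bracket: (r**-3) * k**2
Raise to the power 2: (r**-6) * k**4

k**4/r**6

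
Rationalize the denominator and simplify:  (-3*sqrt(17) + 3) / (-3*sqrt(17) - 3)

Multiply numerator and denominator by -3 + 3*sqrt(17).
Denominator becomes -144; numerator becomes -162 + 18*sqrt(17).

(-sqrt(17) + 9)/8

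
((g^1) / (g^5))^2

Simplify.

Inside the bracket: (g^-4)
Raise to the power 2: (g^-8)

g^(-8)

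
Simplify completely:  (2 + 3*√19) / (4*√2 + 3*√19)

(-12*√38 - 8*√2 + 6*√19 + 171)/139

Multiply numerator and denominator by -4*√2 + 3*√19.
Denominator becomes 139; numerator becomes -12*√38 - 8*√2 + 6*√19 + 171.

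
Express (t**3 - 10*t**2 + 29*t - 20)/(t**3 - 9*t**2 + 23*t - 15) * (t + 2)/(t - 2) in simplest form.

(t**2 - 2*t - 8)/(t**2 - 5*t + 6)

Factor: t**3 - 10*t**2 + 29*t - 20 = (t - 4)*(t - 5)*(t - 1);  t**3 - 9*t**2 + 23*t - 15 = (t - 5)*(t - 1)*(t - 3)
Cancel the common factors (t - 1), (t - 5).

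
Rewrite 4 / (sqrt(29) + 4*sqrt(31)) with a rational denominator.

Multiply numerator and denominator by -sqrt(29) + 4*sqrt(31).
Denominator becomes 467; numerator becomes -4*sqrt(29) + 16*sqrt(31).

(-4*sqrt(29) + 16*sqrt(31))/467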